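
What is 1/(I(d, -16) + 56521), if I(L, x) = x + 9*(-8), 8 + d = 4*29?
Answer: 1/56433 ≈ 1.7720e-5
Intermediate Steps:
d = 108 (d = -8 + 4*29 = -8 + 116 = 108)
I(L, x) = -72 + x (I(L, x) = x - 72 = -72 + x)
1/(I(d, -16) + 56521) = 1/((-72 - 16) + 56521) = 1/(-88 + 56521) = 1/56433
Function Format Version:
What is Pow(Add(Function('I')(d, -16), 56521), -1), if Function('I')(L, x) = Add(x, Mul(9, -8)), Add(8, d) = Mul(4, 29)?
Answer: Rational(1, 56433) ≈ 1.7720e-5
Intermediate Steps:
d = 108 (d = Add(-8, Mul(4, 29)) = Add(-8, 116) = 108)
Function('I')(L, x) = Add(-72, x) (Function('I')(L, x) = Add(x, -72) = Add(-72, x))
Pow(Add(Function('I')(d, -16), 56521), -1) = Pow(Add(Add(-72, -16), 56521), -1) = Pow(Add(-88, 56521), -1) = Pow(56433, -1) = Rational(1, 56433)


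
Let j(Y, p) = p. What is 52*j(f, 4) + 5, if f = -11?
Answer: 213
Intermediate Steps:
52*j(f, 4) + 5 = 52*4 + 5 = 208 + 5 = 213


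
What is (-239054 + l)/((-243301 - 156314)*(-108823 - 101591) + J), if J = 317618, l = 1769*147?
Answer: 20989/84084908228 ≈ 2.4962e-7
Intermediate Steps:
l = 260043
(-239054 + l)/((-243301 - 156314)*(-108823 - 101591) + J) = (-239054 + 260043)/((-243301 - 156314)*(-108823 - 101591) + 317618) = 20989/(-399615*(-210414) + 317618) = 20989/(84084590610 + 317618) = 20989/84084908228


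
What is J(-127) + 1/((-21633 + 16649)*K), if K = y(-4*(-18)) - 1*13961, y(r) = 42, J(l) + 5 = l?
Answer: -9157143071/69372296 ≈ -132.00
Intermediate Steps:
J(l) = -5 + l
K = -13919 (K = 42 - 1*13961 = 42 - 13961 = -13919)
J(-127) + 1/((-21633 + 16649)*K) = (-5 - 127) + 1/((-21633 + 16649)*(-13919)) = -132 - 1/13919/(-4984) = -132 - 1/4984*(-1/13919) = -132 + 1/69372296 = -9157143071/69372296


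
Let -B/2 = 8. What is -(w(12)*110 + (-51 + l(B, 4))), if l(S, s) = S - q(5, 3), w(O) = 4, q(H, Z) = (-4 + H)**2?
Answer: -372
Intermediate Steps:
B = -16 (B = -2*8 = -16)
l(S, s) = -1 + S (l(S, s) = S - (-4 + 5)**2 = S - 1*1**2 = S - 1*1 = S - 1 = -1 + S)
-(w(12)*110 + (-51 + l(B, 4))) = -(4*110 + (-51 + (-1 - 16))) = -(440 + (-51 - 17)) = -(440 - 68) = -1*372 = -372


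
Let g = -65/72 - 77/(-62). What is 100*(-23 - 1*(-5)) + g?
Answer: -4016843/2232 ≈ -1799.7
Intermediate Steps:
g = 757/2232 (g = -65*1/72 - 77*(-1/62) = -65/72 + 77/62 = 757/2232 ≈ 0.33916)
100*(-23 - 1*(-5)) + g = 100*(-23 - 1*(-5)) + 757/2232 = 100*(-23 + 5) + 757/2232 = 100*(-18) + 757/2232 = -1800 + 757/2232 = -4016843/2232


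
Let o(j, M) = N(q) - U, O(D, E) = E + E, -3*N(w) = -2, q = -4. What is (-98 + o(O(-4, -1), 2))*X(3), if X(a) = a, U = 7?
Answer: -313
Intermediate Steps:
N(w) = ⅔ (N(w) = -⅓*(-2) = ⅔)
O(D, E) = 2*E
o(j, M) = -19/3 (o(j, M) = ⅔ - 1*7 = ⅔ - 7 = -19/3)
(-98 + o(O(-4, -1), 2))*X(3) = (-98 - 19/3)*3 = -313/3*3 = -313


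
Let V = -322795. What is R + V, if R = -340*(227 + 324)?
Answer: -510135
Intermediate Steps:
R = -187340 (R = -340*551 = -187340)
R + V = -187340 - 322795 = -510135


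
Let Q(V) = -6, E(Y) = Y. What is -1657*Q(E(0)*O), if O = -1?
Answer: 9942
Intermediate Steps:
-1657*Q(E(0)*O) = -1657*(-6) = 9942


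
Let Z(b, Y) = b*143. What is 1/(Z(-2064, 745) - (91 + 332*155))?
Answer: -1/346703 ≈ -2.8843e-6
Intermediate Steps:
Z(b, Y) = 143*b
1/(Z(-2064, 745) - (91 + 332*155)) = 1/(143*(-2064) - (91 + 332*155)) = 1/(-295152 - (91 + 51460)) = 1/(-295152 - 1*51551) = 1/(-295152 - 51551) = 1/(-346703) = -1/346703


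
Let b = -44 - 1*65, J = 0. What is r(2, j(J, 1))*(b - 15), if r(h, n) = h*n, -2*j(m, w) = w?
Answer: 124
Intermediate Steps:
j(m, w) = -w/2
b = -109 (b = -44 - 65 = -109)
r(2, j(J, 1))*(b - 15) = (2*(-½*1))*(-109 - 15) = (2*(-½))*(-124) = -1*(-124) = 124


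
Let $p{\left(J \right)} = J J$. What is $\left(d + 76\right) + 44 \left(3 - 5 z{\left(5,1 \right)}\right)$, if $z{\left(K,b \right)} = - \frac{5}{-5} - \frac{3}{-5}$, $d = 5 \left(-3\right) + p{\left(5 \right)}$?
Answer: $-134$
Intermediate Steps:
$p{\left(J \right)} = J^{2}$
$d = 10$ ($d = 5 \left(-3\right) + 5^{2} = -15 + 25 = 10$)
$z{\left(K,b \right)} = \frac{8}{5}$ ($z{\left(K,b \right)} = \left(-5\right) \left(- \frac{1}{5}\right) - - \frac{3}{5} = 1 + \frac{3}{5} = \frac{8}{5}$)
$\left(d + 76\right) + 44 \left(3 - 5 z{\left(5,1 \right)}\right) = \left(10 + 76\right) + 44 \left(3 - 8\right) = 86 + 44 \left(3 - 8\right) = 86 + 44 \left(-5\right) = 86 - 220 = -134$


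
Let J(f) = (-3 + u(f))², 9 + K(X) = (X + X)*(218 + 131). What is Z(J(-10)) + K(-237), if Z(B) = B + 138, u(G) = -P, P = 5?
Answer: -165233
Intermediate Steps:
u(G) = -5 (u(G) = -1*5 = -5)
K(X) = -9 + 698*X (K(X) = -9 + (X + X)*(218 + 131) = -9 + (2*X)*349 = -9 + 698*X)
J(f) = 64 (J(f) = (-3 - 5)² = (-8)² = 64)
Z(B) = 138 + B
Z(J(-10)) + K(-237) = (138 + 64) + (-9 + 698*(-237)) = 202 + (-9 - 165426) = 202 - 165435 = -165233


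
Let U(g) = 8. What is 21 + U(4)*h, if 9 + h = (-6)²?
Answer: 237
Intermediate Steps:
h = 27 (h = -9 + (-6)² = -9 + 36 = 27)
21 + U(4)*h = 21 + 8*27 = 21 + 216 = 237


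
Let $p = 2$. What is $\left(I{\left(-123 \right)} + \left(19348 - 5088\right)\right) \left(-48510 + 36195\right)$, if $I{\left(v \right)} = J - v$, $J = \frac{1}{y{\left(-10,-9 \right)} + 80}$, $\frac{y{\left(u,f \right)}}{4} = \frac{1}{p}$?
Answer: $- \frac{14524397205}{82} \approx -1.7713 \cdot 10^{8}$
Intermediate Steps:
$y{\left(u,f \right)} = 2$ ($y{\left(u,f \right)} = \frac{4}{2} = 4 \cdot \frac{1}{2} = 2$)
$J = \frac{1}{82}$ ($J = \frac{1}{2 + 80} = \frac{1}{82} \approx 0.012195$)
$I{\left(v \right)} = \frac{1}{82} - v$
$\left(I{\left(-123 \right)} + \left(19348 - 5088\right)\right) \left(-48510 + 36195\right) = \left(\left(\frac{1}{82} - -123\right) + \left(19348 - 5088\right)\right) \left(-48510 + 36195\right) = \left(\left(\frac{1}{82} + 123\right) + 14260\right) \left(-12315\right) = \left(\frac{10087}{82} + 14260\right) \left(-12315\right) = \frac{1179407}{82} \left(-12315\right) = - \frac{14524397205}{82}$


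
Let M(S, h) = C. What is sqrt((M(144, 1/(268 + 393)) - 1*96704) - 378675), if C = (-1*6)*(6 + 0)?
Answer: I*sqrt(475415) ≈ 689.5*I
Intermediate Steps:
C = -36 (C = -6*6 = -36)
M(S, h) = -36
sqrt((M(144, 1/(268 + 393)) - 1*96704) - 378675) = sqrt((-36 - 1*96704) - 378675) = sqrt((-36 - 96704) - 378675) = sqrt(-96740 - 378675) = sqrt(-475415) = I*sqrt(475415)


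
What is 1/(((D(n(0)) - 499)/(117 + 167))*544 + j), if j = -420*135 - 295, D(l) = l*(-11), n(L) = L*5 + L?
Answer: -71/4114509 ≈ -1.7256e-5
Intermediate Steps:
n(L) = 6*L (n(L) = 5*L + L = 6*L)
D(l) = -11*l
j = -56995 (j = -56700 - 295 = -56995)
1/(((D(n(0)) - 499)/(117 + 167))*544 + j) = 1/(((-66*0 - 499)/(117 + 167))*544 - 56995) = 1/(((-11*0 - 499)/284)*544 - 56995) = 1/(((0 - 499)*(1/284))*544 - 56995) = 1/(-499*1/284*544 - 56995) = 1/(-499/284*544 - 56995) = 1/(-67864/71 - 56995) = 1/(-4114509/71) = -71/4114509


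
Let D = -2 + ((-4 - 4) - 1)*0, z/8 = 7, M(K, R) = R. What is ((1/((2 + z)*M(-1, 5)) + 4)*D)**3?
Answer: -1564936281/3048625 ≈ -513.33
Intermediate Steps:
z = 56 (z = 8*7 = 56)
D = -2 (D = -2 + (-8 - 1)*0 = -2 - 9*0 = -2 + 0 = -2)
((1/((2 + z)*M(-1, 5)) + 4)*D)**3 = ((1/((2 + 56)*5) + 4)*(-2))**3 = (((1/5)/58 + 4)*(-2))**3 = (((1/58)*(1/5) + 4)*(-2))**3 = ((1/290 + 4)*(-2))**3 = ((1161/290)*(-2))**3 = (-1161/145)**3 = -1564936281/3048625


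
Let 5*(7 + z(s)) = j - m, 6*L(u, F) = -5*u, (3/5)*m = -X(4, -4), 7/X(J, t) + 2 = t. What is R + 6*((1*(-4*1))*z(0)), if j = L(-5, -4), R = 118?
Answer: 826/3 ≈ 275.33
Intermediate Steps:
X(J, t) = 7/(-2 + t)
m = 35/18 (m = 5*(-7/(-2 - 4))/3 = 5*(-7/(-6))/3 = 5*(-7*(-1)/6)/3 = 5*(-1*(-7/6))/3 = (5/3)*(7/6) = 35/18 ≈ 1.9444)
L(u, F) = -5*u/6 (L(u, F) = (-5*u)/6 = -5*u/6)
j = 25/6 (j = -⅚*(-5) = 25/6 ≈ 4.1667)
z(s) = -59/9 (z(s) = -7 + (25/6 - 1*35/18)/5 = -7 + (25/6 - 35/18)/5 = -7 + (⅕)*(20/9) = -7 + 4/9 = -59/9)
R + 6*((1*(-4*1))*z(0)) = 118 + 6*((1*(-4*1))*(-59/9)) = 118 + 6*((1*(-4))*(-59/9)) = 118 + 6*(-4*(-59/9)) = 118 + 6*(236/9) = 118 + 472/3 = 826/3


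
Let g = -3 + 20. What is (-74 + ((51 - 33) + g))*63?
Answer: -2457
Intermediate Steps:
g = 17
(-74 + ((51 - 33) + g))*63 = (-74 + ((51 - 33) + 17))*63 = (-74 + (18 + 17))*63 = (-74 + 35)*63 = -39*63 = -2457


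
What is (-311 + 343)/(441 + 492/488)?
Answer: 3904/53925 ≈ 0.072397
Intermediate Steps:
(-311 + 343)/(441 + 492/488) = 32/(441 + 492*(1/488)) = 32/(441 + 123/122) = 32/(53925/122) = 32*(122/53925) = 3904/53925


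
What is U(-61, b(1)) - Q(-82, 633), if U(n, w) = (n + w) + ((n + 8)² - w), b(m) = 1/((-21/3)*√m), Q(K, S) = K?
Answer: 2830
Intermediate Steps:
b(m) = -1/(7*√m) (b(m) = 1/((-21*⅓)*√m) = 1/(-7*√m) = -1/(7*√m))
U(n, w) = n + (8 + n)² (U(n, w) = (n + w) + ((8 + n)² - w) = n + (8 + n)²)
U(-61, b(1)) - Q(-82, 633) = (-61 + (8 - 61)²) - 1*(-82) = (-61 + (-53)²) + 82 = (-61 + 2809) + 82 = 2748 + 82 = 2830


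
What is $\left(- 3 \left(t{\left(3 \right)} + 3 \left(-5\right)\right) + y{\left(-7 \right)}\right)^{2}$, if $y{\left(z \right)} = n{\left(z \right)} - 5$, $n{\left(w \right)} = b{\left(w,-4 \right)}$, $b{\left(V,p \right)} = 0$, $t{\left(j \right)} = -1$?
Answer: $1849$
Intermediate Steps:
$n{\left(w \right)} = 0$
$y{\left(z \right)} = -5$ ($y{\left(z \right)} = 0 - 5 = -5$)
$\left(- 3 \left(t{\left(3 \right)} + 3 \left(-5\right)\right) + y{\left(-7 \right)}\right)^{2} = \left(- 3 \left(-1 + 3 \left(-5\right)\right) - 5\right)^{2} = \left(- 3 \left(-1 - 15\right) - 5\right)^{2} = \left(\left(-3\right) \left(-16\right) - 5\right)^{2} = \left(48 - 5\right)^{2} = 43^{2} = 1849$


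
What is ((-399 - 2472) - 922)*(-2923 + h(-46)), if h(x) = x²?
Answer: 3060951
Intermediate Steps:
((-399 - 2472) - 922)*(-2923 + h(-46)) = ((-399 - 2472) - 922)*(-2923 + (-46)²) = (-2871 - 922)*(-2923 + 2116) = -3793*(-807) = 3060951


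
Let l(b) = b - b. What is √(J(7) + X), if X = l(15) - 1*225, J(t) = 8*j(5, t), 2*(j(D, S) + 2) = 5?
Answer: I*√221 ≈ 14.866*I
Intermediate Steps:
l(b) = 0
j(D, S) = ½ (j(D, S) = -2 + (½)*5 = -2 + 5/2 = ½)
J(t) = 4 (J(t) = 8*(½) = 4)
X = -225 (X = 0 - 1*225 = 0 - 225 = -225)
√(J(7) + X) = √(4 - 225) = √(-221) = I*√221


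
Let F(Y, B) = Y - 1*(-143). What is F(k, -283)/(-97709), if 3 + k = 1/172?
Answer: -24081/16805948 ≈ -0.0014329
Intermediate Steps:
k = -515/172 (k = -3 + 1/172 = -515/172 ≈ -2.9942)
F(Y, B) = 143 + Y (F(Y, B) = Y + 143 = 143 + Y)
F(k, -283)/(-97709) = (143 - 515/172)/(-97709) = (24081/172)*(-1/97709) = -24081/16805948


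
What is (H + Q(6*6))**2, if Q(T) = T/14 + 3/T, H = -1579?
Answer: 17533202569/7056 ≈ 2.4849e+6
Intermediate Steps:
Q(T) = 3/T + T/14 (Q(T) = T*(1/14) + 3/T = T/14 + 3/T = 3/T + T/14)
(H + Q(6*6))**2 = (-1579 + (3/((6*6)) + (6*6)/14))**2 = (-1579 + (3/36 + (1/14)*36))**2 = (-1579 + (3*(1/36) + 18/7))**2 = (-1579 + (1/12 + 18/7))**2 = (-1579 + 223/84)**2 = (-132413/84)**2 = 17533202569/7056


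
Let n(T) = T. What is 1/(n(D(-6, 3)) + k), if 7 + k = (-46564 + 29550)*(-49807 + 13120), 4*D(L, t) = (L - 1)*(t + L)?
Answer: 4/2496770465 ≈ 1.6021e-9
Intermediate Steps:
D(L, t) = (-1 + L)*(L + t)/4 (D(L, t) = ((L - 1)*(t + L))/4 = ((-1 + L)*(L + t))/4 = (-1 + L)*(L + t)/4)
k = 624192611 (k = -7 + (-46564 + 29550)*(-49807 + 13120) = -7 - 17014*(-36687) = -7 + 624192618 = 624192611)
1/(n(D(-6, 3)) + k) = 1/((-1/4*(-6) - 1/4*3 + (1/4)*(-6)**2 + (1/4)*(-6)*3) + 624192611) = 1/((3/2 - 3/4 + (1/4)*36 - 9/2) + 624192611) = 1/((3/2 - 3/4 + 9 - 9/2) + 624192611) = 1/(21/4 + 624192611) = 1/(2496770465/4) = 4/2496770465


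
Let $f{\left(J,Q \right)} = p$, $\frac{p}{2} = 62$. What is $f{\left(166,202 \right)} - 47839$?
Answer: $-47715$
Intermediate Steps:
$p = 124$ ($p = 2 \cdot 62 = 124$)
$f{\left(J,Q \right)} = 124$
$f{\left(166,202 \right)} - 47839 = 124 - 47839 = -47715$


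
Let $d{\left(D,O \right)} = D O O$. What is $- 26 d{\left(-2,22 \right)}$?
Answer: $25168$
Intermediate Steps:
$d{\left(D,O \right)} = D O^{2}$
$- 26 d{\left(-2,22 \right)} = - 26 \left(- 2 \cdot 22^{2}\right) = - 26 \left(\left(-2\right) 484\right) = \left(-26\right) \left(-968\right) = 25168$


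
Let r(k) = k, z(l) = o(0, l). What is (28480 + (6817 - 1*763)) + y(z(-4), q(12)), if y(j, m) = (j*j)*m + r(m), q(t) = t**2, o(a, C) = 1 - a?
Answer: 34822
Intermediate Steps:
z(l) = 1 (z(l) = 1 - 1*0 = 1 + 0 = 1)
y(j, m) = m + m*j**2 (y(j, m) = (j*j)*m + m = j**2*m + m = m*j**2 + m = m + m*j**2)
(28480 + (6817 - 1*763)) + y(z(-4), q(12)) = (28480 + (6817 - 1*763)) + 12**2*(1 + 1**2) = (28480 + (6817 - 763)) + 144*(1 + 1) = (28480 + 6054) + 144*2 = 34534 + 288 = 34822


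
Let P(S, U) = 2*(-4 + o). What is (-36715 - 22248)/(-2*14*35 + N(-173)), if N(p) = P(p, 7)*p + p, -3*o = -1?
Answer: -176889/347 ≈ -509.77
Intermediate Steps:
o = 1/3 (o = -1/3*(-1) = 1/3 ≈ 0.33333)
P(S, U) = -22/3 (P(S, U) = 2*(-4 + 1/3) = 2*(-11/3) = -22/3)
N(p) = -19*p/3 (N(p) = -22*p/3 + p = -19*p/3)
(-36715 - 22248)/(-2*14*35 + N(-173)) = (-36715 - 22248)/(-2*14*35 - 19/3*(-173)) = -58963/(-28*35 + 3287/3) = -58963/(-980 + 3287/3) = -58963/347/3 = -58963*3/347 = -176889/347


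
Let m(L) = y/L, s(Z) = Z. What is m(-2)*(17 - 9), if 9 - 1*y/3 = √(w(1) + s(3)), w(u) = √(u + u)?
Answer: -108 + 12*√(3 + √2) ≈ -82.788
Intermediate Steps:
w(u) = √2*√u (w(u) = √(2*u) = √2*√u)
y = 27 - 3*√(3 + √2) (y = 27 - 3*√(√2*√1 + 3) = 27 - 3*√(√2*1 + 3) = 27 - 3*√(√2 + 3) = 27 - 3*√(3 + √2) ≈ 20.697)
m(L) = (27 - 3*√(3 + √2))/L
m(-2)*(17 - 9) = (3*(9 - √(3 + √2))/(-2))*(17 - 9) = (3*(-½)*(9 - √(3 + √2)))*8 = (-27/2 + 3*√(3 + √2)/2)*8 = -108 + 12*√(3 + √2)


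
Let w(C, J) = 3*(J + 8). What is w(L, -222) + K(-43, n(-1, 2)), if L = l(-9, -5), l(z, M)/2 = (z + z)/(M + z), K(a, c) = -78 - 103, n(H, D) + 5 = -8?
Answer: -823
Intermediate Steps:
n(H, D) = -13 (n(H, D) = -5 - 8 = -13)
K(a, c) = -181
l(z, M) = 4*z/(M + z) (l(z, M) = 2*((z + z)/(M + z)) = 2*((2*z)/(M + z)) = 2*(2*z/(M + z)) = 4*z/(M + z))
L = 18/7 (L = 4*(-9)/(-5 - 9) = 4*(-9)/(-14) = 4*(-9)*(-1/14) = 18/7 ≈ 2.5714)
w(C, J) = 24 + 3*J (w(C, J) = 3*(8 + J) = 24 + 3*J)
w(L, -222) + K(-43, n(-1, 2)) = (24 + 3*(-222)) - 181 = (24 - 666) - 181 = -642 - 181 = -823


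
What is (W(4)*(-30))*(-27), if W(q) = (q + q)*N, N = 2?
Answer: 12960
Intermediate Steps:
W(q) = 4*q (W(q) = (q + q)*2 = (2*q)*2 = 4*q)
(W(4)*(-30))*(-27) = ((4*4)*(-30))*(-27) = (16*(-30))*(-27) = -480*(-27) = 12960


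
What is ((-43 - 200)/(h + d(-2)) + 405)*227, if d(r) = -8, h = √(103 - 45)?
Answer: 165483 + 18387*√58/2 ≈ 2.3550e+5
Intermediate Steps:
h = √58 ≈ 7.6158
((-43 - 200)/(h + d(-2)) + 405)*227 = ((-43 - 200)/(√58 - 8) + 405)*227 = (-243/(-8 + √58) + 405)*227 = (405 - 243/(-8 + √58))*227 = 91935 - 55161/(-8 + √58)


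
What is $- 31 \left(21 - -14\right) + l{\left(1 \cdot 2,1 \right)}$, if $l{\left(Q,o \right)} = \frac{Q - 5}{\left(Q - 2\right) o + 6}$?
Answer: $- \frac{2171}{2} \approx -1085.5$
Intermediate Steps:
$l{\left(Q,o \right)} = \frac{-5 + Q}{6 + o \left(-2 + Q\right)}$ ($l{\left(Q,o \right)} = \frac{-5 + Q}{\left(-2 + Q\right) o + 6} = \frac{-5 + Q}{o \left(-2 + Q\right) + 6} = \frac{-5 + Q}{6 + o \left(-2 + Q\right)}$)
$- 31 \left(21 - -14\right) + l{\left(1 \cdot 2,1 \right)} = - 31 \left(21 - -14\right) + \frac{-5 + 1 \cdot 2}{6 - 2 + 1 \cdot 2 \cdot 1} = - 31 \left(21 + 14\right) + \frac{-5 + 2}{6 - 2 + 2 \cdot 1} = \left(-31\right) 35 + \frac{1}{6 - 2 + 2} \left(-3\right) = -1085 + \frac{1}{6} \left(-3\right) = -1085 - \frac{1}{2} = - \frac{2171}{2}$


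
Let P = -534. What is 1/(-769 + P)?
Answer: -1/1303 ≈ -0.00076746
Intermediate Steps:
1/(-769 + P) = 1/(-769 - 534) = 1/(-1303) = -1/1303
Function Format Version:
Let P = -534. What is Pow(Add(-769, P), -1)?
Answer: Rational(-1, 1303) ≈ -0.00076746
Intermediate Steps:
Pow(Add(-769, P), -1) = Pow(Add(-769, -534), -1) = Pow(-1303, -1) = Rational(-1, 1303)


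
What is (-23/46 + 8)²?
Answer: 225/4 ≈ 56.250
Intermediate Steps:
(-23/46 + 8)² = (-23*1/46 + 8)² = (-½ + 8)² = (15/2)² = 225/4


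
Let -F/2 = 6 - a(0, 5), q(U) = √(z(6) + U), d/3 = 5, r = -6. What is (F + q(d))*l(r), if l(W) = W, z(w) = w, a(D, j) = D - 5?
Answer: 132 - 6*√21 ≈ 104.50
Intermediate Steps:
a(D, j) = -5 + D
d = 15 (d = 3*5 = 15)
q(U) = √(6 + U)
F = -22 (F = -2*(6 - (-5 + 0)) = -2*(6 - 1*(-5)) = -2*(6 + 5) = -2*11 = -22)
(F + q(d))*l(r) = (-22 + √(6 + 15))*(-6) = (-22 + √21)*(-6) = 132 - 6*√21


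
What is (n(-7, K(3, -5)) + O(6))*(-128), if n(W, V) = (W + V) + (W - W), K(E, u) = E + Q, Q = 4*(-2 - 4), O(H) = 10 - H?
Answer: 3072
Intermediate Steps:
Q = -24 (Q = 4*(-6) = -24)
K(E, u) = -24 + E (K(E, u) = E - 24 = -24 + E)
n(W, V) = V + W (n(W, V) = (V + W) + 0 = V + W)
(n(-7, K(3, -5)) + O(6))*(-128) = (((-24 + 3) - 7) + (10 - 1*6))*(-128) = ((-21 - 7) + (10 - 6))*(-128) = (-28 + 4)*(-128) = -24*(-128) = 3072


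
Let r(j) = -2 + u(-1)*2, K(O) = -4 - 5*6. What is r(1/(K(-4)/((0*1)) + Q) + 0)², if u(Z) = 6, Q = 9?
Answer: 100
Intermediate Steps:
K(O) = -34 (K(O) = -4 - 1*30 = -4 - 30 = -34)
r(j) = 10 (r(j) = -2 + 6*2 = -2 + 12 = 10)
r(1/(K(-4)/((0*1)) + Q) + 0)² = 10² = 100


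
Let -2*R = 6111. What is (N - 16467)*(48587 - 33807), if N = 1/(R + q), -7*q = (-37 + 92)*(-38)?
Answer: -9393825296140/38597 ≈ -2.4338e+8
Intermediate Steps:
R = -6111/2 (R = -½*6111 = -6111/2 ≈ -3055.5)
q = 2090/7 (q = -(-37 + 92)*(-38)/7 = -55*(-38)/7 = -⅐*(-2090) = 2090/7 ≈ 298.57)
N = -14/38597 (N = 1/(-6111/2 + 2090/7) = 1/(-38597/14) = -14/38597 ≈ -0.00036272)
(N - 16467)*(48587 - 33807) = (-14/38597 - 16467)*(48587 - 33807) = -635576813/38597*14780 = -9393825296140/38597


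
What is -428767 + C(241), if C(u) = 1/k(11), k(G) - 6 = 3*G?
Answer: -16721912/39 ≈ -4.2877e+5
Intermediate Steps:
k(G) = 6 + 3*G
C(u) = 1/39 (C(u) = 1/(6 + 3*11) = 1/(6 + 33) = 1/39)
-428767 + C(241) = -428767 + 1/39 = -16721912/39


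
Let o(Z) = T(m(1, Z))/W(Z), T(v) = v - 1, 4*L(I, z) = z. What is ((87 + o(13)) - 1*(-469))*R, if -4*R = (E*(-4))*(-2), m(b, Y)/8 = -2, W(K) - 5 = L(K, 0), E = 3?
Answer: -16578/5 ≈ -3315.6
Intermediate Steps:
L(I, z) = z/4
W(K) = 5 (W(K) = 5 + (1/4)*0 = 5 + 0 = 5)
m(b, Y) = -16 (m(b, Y) = 8*(-2) = -16)
T(v) = -1 + v
o(Z) = -17/5 (o(Z) = (-1 - 16)/5 = -17*1/5 = -17/5)
R = -6 (R = -3*(-4)*(-2)/4 = -(-3)*(-2) = -1/4*24 = -6)
((87 + o(13)) - 1*(-469))*R = ((87 - 17/5) - 1*(-469))*(-6) = (418/5 + 469)*(-6) = (2763/5)*(-6) = -16578/5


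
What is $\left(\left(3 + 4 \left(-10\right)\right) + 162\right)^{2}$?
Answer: $15625$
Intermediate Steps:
$\left(\left(3 + 4 \left(-10\right)\right) + 162\right)^{2} = \left(\left(3 - 40\right) + 162\right)^{2} = \left(-37 + 162\right)^{2} = 125^{2} = 15625$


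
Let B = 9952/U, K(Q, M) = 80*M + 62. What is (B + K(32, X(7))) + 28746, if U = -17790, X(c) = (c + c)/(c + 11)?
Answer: 770386952/26685 ≈ 28870.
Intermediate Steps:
X(c) = 2*c/(11 + c) (X(c) = (2*c)/(11 + c) = 2*c/(11 + c))
K(Q, M) = 62 + 80*M
B = -4976/8895 (B = 9952/(-17790) = 9952*(-1/17790) = -4976/8895 ≈ -0.55942)
(B + K(32, X(7))) + 28746 = (-4976/8895 + (62 + 80*(2*7/(11 + 7)))) + 28746 = (-4976/8895 + (62 + 80*(2*7/18))) + 28746 = (-4976/8895 + (62 + 80*(2*7*(1/18)))) + 28746 = (-4976/8895 + (62 + 80*(7/9))) + 28746 = (-4976/8895 + (62 + 560/9)) + 28746 = (-4976/8895 + 1118/9) + 28746 = 3299942/26685 + 28746 = 770386952/26685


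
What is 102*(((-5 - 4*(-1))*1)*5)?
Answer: -510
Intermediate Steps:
102*(((-5 - 4*(-1))*1)*5) = 102*(((-5 + 4)*1)*5) = 102*(-1*1*5) = 102*(-1*5) = 102*(-5) = -510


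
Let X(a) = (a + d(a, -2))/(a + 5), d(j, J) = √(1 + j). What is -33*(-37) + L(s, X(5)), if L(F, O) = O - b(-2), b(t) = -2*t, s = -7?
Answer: 2435/2 + √6/10 ≈ 1217.7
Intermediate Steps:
X(a) = (a + √(1 + a))/(5 + a) (X(a) = (a + √(1 + a))/(a + 5) = (a + √(1 + a))/(5 + a))
L(F, O) = -4 + O (L(F, O) = O - (-2)*(-2) = O - 1*4 = O - 4 = -4 + O)
-33*(-37) + L(s, X(5)) = -33*(-37) + (-4 + (5 + √(1 + 5))/(5 + 5)) = 1221 + (-4 + (5 + √6)/10) = 1221 + (-4 + (½ + √6/10)) = 1221 + (-7/2 + √6/10) = 2435/2 + √6/10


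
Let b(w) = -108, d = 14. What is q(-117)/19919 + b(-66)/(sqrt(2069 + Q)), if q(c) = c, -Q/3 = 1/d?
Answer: -117/19919 - 108*sqrt(405482)/28963 ≈ -2.3803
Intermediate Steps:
Q = -3/14 ≈ -0.21429
q(-117)/19919 + b(-66)/(sqrt(2069 + Q)) = -117/19919 - 108/sqrt(2069 - 3/14) = -117*1/19919 - 108*sqrt(405482)/28963 = -117/19919 - 108*sqrt(405482)/28963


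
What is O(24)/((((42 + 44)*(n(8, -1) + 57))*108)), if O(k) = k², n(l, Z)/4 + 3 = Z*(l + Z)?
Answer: 8/2193 ≈ 0.0036480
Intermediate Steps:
n(l, Z) = -12 + 4*Z*(Z + l) (n(l, Z) = -12 + 4*(Z*(l + Z)) = -12 + 4*(Z*(Z + l)) = -12 + 4*Z*(Z + l))
O(24)/((((42 + 44)*(n(8, -1) + 57))*108)) = 24²/((((42 + 44)*((-12 + 4*(-1)² + 4*(-1)*8) + 57))*108)) = 576/(((86*((-12 + 4*1 - 32) + 57))*108)) = 576/(((86*((-12 + 4 - 32) + 57))*108)) = 576/(((86*(-40 + 57))*108)) = 576/(((86*17)*108)) = 576/((1462*108)) = 576/157896 = 576*(1/157896) = 8/2193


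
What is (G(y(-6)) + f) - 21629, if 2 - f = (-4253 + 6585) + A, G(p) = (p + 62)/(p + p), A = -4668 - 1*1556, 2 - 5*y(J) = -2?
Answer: -70783/4 ≈ -17696.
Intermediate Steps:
y(J) = ⅘ (y(J) = ⅖ - ⅕*(-2) = ⅖ + ⅖ = ⅘)
A = -6224 (A = -4668 - 1556 = -6224)
G(p) = (62 + p)/(2*p) (G(p) = (62 + p)/((2*p)) = (62 + p)*(1/(2*p)) = (62 + p)/(2*p))
f = 3894 (f = 2 - ((-4253 + 6585) - 6224) = 2 - (2332 - 6224) = 2 - 1*(-3892) = 2 + 3892 = 3894)
(G(y(-6)) + f) - 21629 = ((62 + ⅘)/(2*(⅘)) + 3894) - 21629 = ((½)*(5/4)*(314/5) + 3894) - 21629 = (157/4 + 3894) - 21629 = 15733/4 - 21629 = -70783/4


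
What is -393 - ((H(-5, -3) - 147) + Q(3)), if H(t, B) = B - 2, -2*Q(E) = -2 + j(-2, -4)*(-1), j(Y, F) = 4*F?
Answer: -234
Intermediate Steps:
Q(E) = -7 (Q(E) = -(-2 + (4*(-4))*(-1))/2 = -(-2 - 16*(-1))/2 = -(-2 + 16)/2 = -1/2*14 = -7)
H(t, B) = -2 + B
-393 - ((H(-5, -3) - 147) + Q(3)) = -393 - (((-2 - 3) - 147) - 7) = -393 - ((-5 - 147) - 7) = -393 - (-152 - 7) = -393 - 1*(-159) = -393 + 159 = -234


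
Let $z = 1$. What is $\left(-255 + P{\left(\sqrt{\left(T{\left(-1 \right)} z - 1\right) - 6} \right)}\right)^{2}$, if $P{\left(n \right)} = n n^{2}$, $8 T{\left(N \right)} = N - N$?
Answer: $64682 + 3570 i \sqrt{7} \approx 64682.0 + 9445.3 i$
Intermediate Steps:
$T{\left(N \right)} = 0$ ($T{\left(N \right)} = \frac{N - N}{8} = \frac{1}{8} \cdot 0 = 0$)
$P{\left(n \right)} = n^{3}$
$\left(-255 + P{\left(\sqrt{\left(T{\left(-1 \right)} z - 1\right) - 6} \right)}\right)^{2} = \left(-255 + \left(\sqrt{\left(0 \cdot 1 - 1\right) - 6}\right)^{3}\right)^{2} = \left(-255 + \left(\sqrt{\left(0 - 1\right) - 6}\right)^{3}\right)^{2} = \left(-255 + \left(\sqrt{-1 - 6}\right)^{3}\right)^{2} = \left(-255 + \left(\sqrt{-7}\right)^{3}\right)^{2} = \left(-255 + \left(i \sqrt{7}\right)^{3}\right)^{2} = \left(-255 - 7 i \sqrt{7}\right)^{2}$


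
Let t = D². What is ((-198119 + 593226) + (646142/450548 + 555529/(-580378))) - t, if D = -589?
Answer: 225003438792903/4669431199 ≈ 48187.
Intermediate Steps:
t = 346921 (t = (-589)² = 346921)
((-198119 + 593226) + (646142/450548 + 555529/(-580378))) - t = ((-198119 + 593226) + (646142/450548 + 555529/(-580378))) - 1*346921 = (395107 + (646142*(1/450548) + 555529*(-1/580378))) - 346921 = (395107 + (46153/32182 - 555529/580378)) - 346921 = (395107 + 2227037889/4669431199) - 346921 = 1844927179781182/4669431199 - 346921 = 225003438792903/4669431199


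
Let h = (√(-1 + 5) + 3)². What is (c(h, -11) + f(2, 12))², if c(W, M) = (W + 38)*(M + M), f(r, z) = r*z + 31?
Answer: 1771561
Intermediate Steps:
f(r, z) = 31 + r*z
h = 25 (h = (√4 + 3)² = (2 + 3)² = 5² = 25)
c(W, M) = 2*M*(38 + W) (c(W, M) = (38 + W)*(2*M) = 2*M*(38 + W))
(c(h, -11) + f(2, 12))² = (2*(-11)*(38 + 25) + (31 + 2*12))² = (2*(-11)*63 + (31 + 24))² = (-1386 + 55)² = (-1331)² = 1771561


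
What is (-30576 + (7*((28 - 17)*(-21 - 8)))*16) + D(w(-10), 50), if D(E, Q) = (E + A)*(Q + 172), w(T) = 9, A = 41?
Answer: -55204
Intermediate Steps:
D(E, Q) = (41 + E)*(172 + Q) (D(E, Q) = (E + 41)*(Q + 172) = (41 + E)*(172 + Q))
(-30576 + (7*((28 - 17)*(-21 - 8)))*16) + D(w(-10), 50) = (-30576 + (7*((28 - 17)*(-21 - 8)))*16) + (7052 + 41*50 + 172*9 + 9*50) = (-30576 + (7*(11*(-29)))*16) + (7052 + 2050 + 1548 + 450) = (-30576 + (7*(-319))*16) + 11100 = (-30576 - 2233*16) + 11100 = (-30576 - 35728) + 11100 = -66304 + 11100 = -55204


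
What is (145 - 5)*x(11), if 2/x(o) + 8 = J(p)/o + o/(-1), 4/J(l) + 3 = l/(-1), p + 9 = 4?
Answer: -3080/207 ≈ -14.879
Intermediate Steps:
p = -5 (p = -9 + 4 = -5)
J(l) = 4/(-3 - l) (J(l) = 4/(-3 + l/(-1)) = 4/(-3 + l*(-1)) = 4/(-3 - l))
x(o) = 2/(-8 - o + 2/o) (x(o) = 2/(-8 + ((-4/(3 - 5))/o + o/(-1))) = 2/(-8 + ((-4/(-2))/o + o*(-1))) = 2/(-8 + ((-4*(-1/2))/o - o)) = 2/(-8 + (2/o - o)) = 2/(-8 + (-o + 2/o)) = 2/(-8 - o + 2/o))
(145 - 5)*x(11) = (145 - 5)*(-2*11/(-2 + 11**2 + 8*11)) = 140*(-2*11/(-2 + 121 + 88)) = 140*(-2*11/207) = 140*(-2*11*1/207) = 140*(-22/207) = -3080/207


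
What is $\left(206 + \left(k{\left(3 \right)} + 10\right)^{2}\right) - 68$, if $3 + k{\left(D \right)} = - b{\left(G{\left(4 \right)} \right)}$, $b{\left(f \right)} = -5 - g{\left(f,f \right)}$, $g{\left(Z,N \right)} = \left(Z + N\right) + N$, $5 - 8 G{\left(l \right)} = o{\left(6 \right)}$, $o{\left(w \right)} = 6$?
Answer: $\frac{17481}{64} \approx 273.14$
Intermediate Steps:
$G{\left(l \right)} = - \frac{1}{8}$ ($G{\left(l \right)} = \frac{5}{8} - \frac{3}{4} = - \frac{1}{8}$)
$g{\left(Z,N \right)} = Z + 2 N$ ($g{\left(Z,N \right)} = \left(N + Z\right) + N = Z + 2 N$)
$b{\left(f \right)} = -5 - 3 f$ ($b{\left(f \right)} = -5 - \left(f + 2 f\right) = -5 - 3 f$)
$k{\left(D \right)} = \frac{13}{8}$ ($k{\left(D \right)} = -3 - \left(-5 - - \frac{3}{8}\right) = -3 - \left(-5 + \frac{3}{8}\right) = -3 - - \frac{37}{8} = -3 + \frac{37}{8} = \frac{13}{8}$)
$\left(206 + \left(k{\left(3 \right)} + 10\right)^{2}\right) - 68 = \left(206 + \left(\frac{13}{8} + 10\right)^{2}\right) - 68 = \left(206 + \left(\frac{93}{8}\right)^{2}\right) - 68 = \left(206 + \frac{8649}{64}\right) - 68 = \frac{21833}{64} - 68 = \frac{17481}{64}$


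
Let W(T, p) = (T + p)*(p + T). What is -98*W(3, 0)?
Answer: -882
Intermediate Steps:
W(T, p) = (T + p)**2 (W(T, p) = (T + p)*(T + p) = (T + p)**2)
-98*W(3, 0) = -98*(3 + 0)**2 = -98*3**2 = -98*9 = -882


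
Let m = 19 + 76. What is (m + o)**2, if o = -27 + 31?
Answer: 9801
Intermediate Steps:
m = 95
o = 4
(m + o)**2 = (95 + 4)**2 = 99**2 = 9801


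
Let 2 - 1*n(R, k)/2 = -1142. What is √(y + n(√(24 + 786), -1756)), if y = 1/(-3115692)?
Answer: √616967884072365/519282 ≈ 47.833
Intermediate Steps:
n(R, k) = 2288 (n(R, k) = 4 - 2*(-1142) = 4 + 2284 = 2288)
y = -1/3115692 ≈ -3.2096e-7
√(y + n(√(24 + 786), -1756)) = √(-1/3115692 + 2288) = √(7128703295/3115692) = √616967884072365/519282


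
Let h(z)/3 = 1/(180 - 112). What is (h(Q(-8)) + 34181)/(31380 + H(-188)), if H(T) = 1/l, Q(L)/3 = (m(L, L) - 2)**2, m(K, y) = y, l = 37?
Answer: 7818137/7177468 ≈ 1.0893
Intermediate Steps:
Q(L) = 3*(-2 + L)**2 (Q(L) = 3*(L - 2)**2 = 3*(-2 + L)**2)
h(z) = 3/68 (h(z) = 3/(180 - 112) = 3/68)
H(T) = 1/37
(h(Q(-8)) + 34181)/(31380 + H(-188)) = (3/68 + 34181)/(31380 + 1/37) = 2324311/(68*(1161061/37)) = (2324311/68)*(37/1161061) = 7818137/7177468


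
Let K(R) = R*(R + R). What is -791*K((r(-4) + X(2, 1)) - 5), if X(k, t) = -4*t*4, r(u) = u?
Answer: -988750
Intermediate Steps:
X(k, t) = -16*t
K(R) = 2*R² (K(R) = R*(2*R) = 2*R²)
-791*K((r(-4) + X(2, 1)) - 5) = -1582*((-4 - 16*1) - 5)² = -1582*((-4 - 16) - 5)² = -1582*(-20 - 5)² = -1582*(-25)² = -1582*625 = -791*1250 = -988750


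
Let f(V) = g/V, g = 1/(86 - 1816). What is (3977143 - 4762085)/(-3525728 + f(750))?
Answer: 1018462245000/4574632080001 ≈ 0.22263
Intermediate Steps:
g = -1/1730 (g = 1/(-1730) = -1/1730 ≈ -0.00057803)
f(V) = -1/(1730*V)
(3977143 - 4762085)/(-3525728 + f(750)) = (3977143 - 4762085)/(-3525728 - 1/1730/750) = -784942/(-3525728 - 1/1730*1/750) = -784942/(-3525728 - 1/1297500) = -784942/(-4574632080001/1297500) = -784942*(-1297500/4574632080001) = 1018462245000/4574632080001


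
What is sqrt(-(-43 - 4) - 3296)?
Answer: 57*I ≈ 57.0*I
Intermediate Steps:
sqrt(-(-43 - 4) - 3296) = sqrt(-1*(-47) - 3296) = sqrt(47 - 3296) = sqrt(-3249) = 57*I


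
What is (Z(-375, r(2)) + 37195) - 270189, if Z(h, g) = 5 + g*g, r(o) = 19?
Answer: -232628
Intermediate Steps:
Z(h, g) = 5 + g²
(Z(-375, r(2)) + 37195) - 270189 = ((5 + 19²) + 37195) - 270189 = ((5 + 361) + 37195) - 270189 = (366 + 37195) - 270189 = 37561 - 270189 = -232628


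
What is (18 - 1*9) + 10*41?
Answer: 419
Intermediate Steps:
(18 - 1*9) + 10*41 = (18 - 9) + 410 = 9 + 410 = 419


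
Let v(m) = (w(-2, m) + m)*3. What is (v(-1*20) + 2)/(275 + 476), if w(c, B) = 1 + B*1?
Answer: -115/751 ≈ -0.15313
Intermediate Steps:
w(c, B) = 1 + B
v(m) = 3 + 6*m (v(m) = ((1 + m) + m)*3 = (1 + 2*m)*3 = 3 + 6*m)
(v(-1*20) + 2)/(275 + 476) = ((3 + 6*(-1*20)) + 2)/(275 + 476) = ((3 + 6*(-20)) + 2)/751 = ((3 - 120) + 2)*(1/751) = (-117 + 2)*(1/751) = -115*1/751 = -115/751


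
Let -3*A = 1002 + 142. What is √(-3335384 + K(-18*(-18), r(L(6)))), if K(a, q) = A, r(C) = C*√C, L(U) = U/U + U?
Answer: 16*I*√117273/3 ≈ 1826.4*I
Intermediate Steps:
L(U) = 1 + U
r(C) = C^(3/2)
A = -1144/3 (A = -(1002 + 142)/3 = -⅓*1144 = -1144/3 ≈ -381.33)
K(a, q) = -1144/3
√(-3335384 + K(-18*(-18), r(L(6)))) = √(-3335384 - 1144/3) = √(-10007296/3) = 16*I*√117273/3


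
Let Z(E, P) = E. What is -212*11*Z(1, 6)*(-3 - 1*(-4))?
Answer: -2332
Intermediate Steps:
-212*11*Z(1, 6)*(-3 - 1*(-4)) = -212*11*1*(-3 - 1*(-4)) = -2332*(-3 + 4) = -2332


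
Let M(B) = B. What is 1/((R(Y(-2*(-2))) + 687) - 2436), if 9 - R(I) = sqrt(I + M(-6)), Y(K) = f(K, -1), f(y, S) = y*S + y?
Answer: I/(sqrt(6) - 1740*I) ≈ -0.00057471 + 8.0905e-7*I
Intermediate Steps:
f(y, S) = y + S*y (f(y, S) = S*y + y = y + S*y)
Y(K) = 0 (Y(K) = K*(1 - 1) = K*0 = 0)
R(I) = 9 - sqrt(-6 + I) (R(I) = 9 - sqrt(I - 6) = 9 - sqrt(-6 + I))
1/((R(Y(-2*(-2))) + 687) - 2436) = 1/(((9 - sqrt(-6 + 0)) + 687) - 2436) = 1/(((9 - sqrt(-6)) + 687) - 2436) = 1/(((9 - I*sqrt(6)) + 687) - 2436) = 1/((696 - I*sqrt(6)) - 2436) = 1/(-1740 - I*sqrt(6))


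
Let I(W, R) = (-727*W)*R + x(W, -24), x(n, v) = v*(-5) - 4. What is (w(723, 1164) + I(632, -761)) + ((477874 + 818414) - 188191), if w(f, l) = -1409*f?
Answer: 349741610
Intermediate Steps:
x(n, v) = -4 - 5*v (x(n, v) = -5*v - 4 = -4 - 5*v)
I(W, R) = 116 - 727*R*W (I(W, R) = (-727*W)*R + (-4 - 5*(-24)) = -727*R*W + (-4 + 120) = -727*R*W + 116 = 116 - 727*R*W)
(w(723, 1164) + I(632, -761)) + ((477874 + 818414) - 188191) = (-1409*723 + (116 - 727*(-761)*632)) + ((477874 + 818414) - 188191) = (-1018707 + (116 + 349652104)) + (1296288 - 188191) = (-1018707 + 349652220) + 1108097 = 348633513 + 1108097 = 349741610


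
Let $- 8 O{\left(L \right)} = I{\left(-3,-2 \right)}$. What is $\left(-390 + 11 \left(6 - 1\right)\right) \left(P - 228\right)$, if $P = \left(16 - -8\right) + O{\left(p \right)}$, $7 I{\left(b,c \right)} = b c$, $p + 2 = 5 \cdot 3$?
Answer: $\frac{1914525}{28} \approx 68376.0$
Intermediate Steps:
$p = 13$ ($p = -2 + 5 \cdot 3 = -2 + 15 = 13$)
$I{\left(b,c \right)} = \frac{b c}{7}$
$O{\left(L \right)} = - \frac{3}{28}$ ($O{\left(L \right)} = - \frac{\frac{1}{7} \left(-3\right) \left(-2\right)}{8} = \left(- \frac{1}{8}\right) \frac{6}{7} = - \frac{3}{28}$)
$P = \frac{669}{28}$ ($P = \left(16 - -8\right) - \frac{3}{28} = \left(16 + \left(-14 + 22\right)\right) - \frac{3}{28} = \left(16 + 8\right) - \frac{3}{28} = 24 - \frac{3}{28} = \frac{669}{28} \approx 23.893$)
$\left(-390 + 11 \left(6 - 1\right)\right) \left(P - 228\right) = \left(-390 + 11 \left(6 - 1\right)\right) \left(\frac{669}{28} - 228\right) = \left(-390 + 11 \cdot 5\right) \left(- \frac{5715}{28}\right) = \left(-390 + 55\right) \left(- \frac{5715}{28}\right) = \left(-335\right) \left(- \frac{5715}{28}\right) = \frac{1914525}{28}$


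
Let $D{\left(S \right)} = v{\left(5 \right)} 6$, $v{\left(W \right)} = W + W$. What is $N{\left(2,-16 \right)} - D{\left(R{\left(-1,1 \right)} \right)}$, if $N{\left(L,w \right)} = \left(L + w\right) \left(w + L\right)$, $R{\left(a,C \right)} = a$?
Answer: $136$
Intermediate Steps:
$v{\left(W \right)} = 2 W$
$N{\left(L,w \right)} = \left(L + w\right)^{2}$ ($N{\left(L,w \right)} = \left(L + w\right) \left(L + w\right) = \left(L + w\right)^{2}$)
$D{\left(S \right)} = 60$ ($D{\left(S \right)} = 2 \cdot 5 \cdot 6 = 10 \cdot 6 = 60$)
$N{\left(2,-16 \right)} - D{\left(R{\left(-1,1 \right)} \right)} = \left(2 - 16\right)^{2} - 60 = \left(-14\right)^{2} - 60 = 196 - 60 = 136$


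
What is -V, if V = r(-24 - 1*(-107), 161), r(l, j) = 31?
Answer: -31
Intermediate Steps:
V = 31
-V = -1*31 = -31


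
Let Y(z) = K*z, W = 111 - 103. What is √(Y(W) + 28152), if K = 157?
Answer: 4*√1838 ≈ 171.49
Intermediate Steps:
W = 8
Y(z) = 157*z
√(Y(W) + 28152) = √(157*8 + 28152) = √(1256 + 28152) = √29408 = 4*√1838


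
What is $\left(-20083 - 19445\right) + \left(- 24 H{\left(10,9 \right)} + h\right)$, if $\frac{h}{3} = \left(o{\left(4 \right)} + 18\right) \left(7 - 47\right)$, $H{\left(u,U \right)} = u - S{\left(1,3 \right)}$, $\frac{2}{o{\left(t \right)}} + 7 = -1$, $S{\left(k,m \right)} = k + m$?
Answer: $-41802$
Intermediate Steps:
$o{\left(t \right)} = - \frac{1}{4}$ ($o{\left(t \right)} = \frac{2}{-7 - 1} = \frac{2}{-8} = 2 \left(- \frac{1}{8}\right) = - \frac{1}{4}$)
$H{\left(u,U \right)} = -4 + u$ ($H{\left(u,U \right)} = u - \left(1 + 3\right) = u - 4 = -4 + u$)
$h = -2130$ ($h = 3 \left(- \frac{1}{4} + 18\right) \left(7 - 47\right) = 3 \cdot \frac{71}{4} \left(-40\right) = 3 \left(-710\right) = -2130$)
$\left(-20083 - 19445\right) + \left(- 24 H{\left(10,9 \right)} + h\right) = \left(-20083 - 19445\right) - \left(2130 + 24 \left(-4 + 10\right)\right) = -39528 - 2274 = -41802$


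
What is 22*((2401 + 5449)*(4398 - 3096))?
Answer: 224855400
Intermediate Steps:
22*((2401 + 5449)*(4398 - 3096)) = 22*(7850*1302) = 22*10220700 = 224855400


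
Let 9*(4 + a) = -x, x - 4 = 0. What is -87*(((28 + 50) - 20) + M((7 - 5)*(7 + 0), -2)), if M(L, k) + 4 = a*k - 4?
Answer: -15370/3 ≈ -5123.3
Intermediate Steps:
x = 4 (x = 4 + 0 = 4)
a = -40/9 (a = -4 + (-1*4)/9 = -4 + (⅑)*(-4) = -4 - 4/9 = -40/9 ≈ -4.4444)
M(L, k) = -8 - 40*k/9 (M(L, k) = -4 + (-40*k/9 - 4) = -4 + (-4 - 40*k/9) = -8 - 40*k/9)
-87*(((28 + 50) - 20) + M((7 - 5)*(7 + 0), -2)) = -87*(((28 + 50) - 20) + (-8 - 40/9*(-2))) = -87*((78 - 20) + (-8 + 80/9)) = -87*(58 + 8/9) = -87*530/9 = -15370/3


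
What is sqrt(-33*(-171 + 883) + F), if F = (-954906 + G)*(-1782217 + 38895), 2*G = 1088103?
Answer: sqrt(716251665153) ≈ 8.4632e+5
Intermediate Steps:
G = 1088103/2 (G = (1/2)*1088103 = 1088103/2 ≈ 5.4405e+5)
F = 716251688649 (F = (-954906 + 1088103/2)*(-1782217 + 38895) = -821709/2*(-1743322) = 716251688649)
sqrt(-33*(-171 + 883) + F) = sqrt(-33*(-171 + 883) + 716251688649) = sqrt(-33*712 + 716251688649) = sqrt(-23496 + 716251688649) = sqrt(716251665153)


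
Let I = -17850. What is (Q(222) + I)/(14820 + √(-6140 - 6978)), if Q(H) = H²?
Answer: 232925940/109822759 - 15717*I*√13118/109822759 ≈ 2.1209 - 0.016391*I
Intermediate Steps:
(Q(222) + I)/(14820 + √(-6140 - 6978)) = (222² - 17850)/(14820 + √(-6140 - 6978)) = (49284 - 17850)/(14820 + √(-13118)) = 31434/(14820 + I*√13118)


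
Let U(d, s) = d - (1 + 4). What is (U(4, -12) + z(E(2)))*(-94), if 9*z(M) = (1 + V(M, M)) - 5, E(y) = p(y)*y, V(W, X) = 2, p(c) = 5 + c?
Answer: 1034/9 ≈ 114.89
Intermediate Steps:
E(y) = y*(5 + y) (E(y) = (5 + y)*y = y*(5 + y))
z(M) = -2/9 (z(M) = ((1 + 2) - 5)/9 = (3 - 5)/9 = (⅑)*(-2) = -2/9)
U(d, s) = -5 + d (U(d, s) = d - 1*5 = d - 5 = -5 + d)
(U(4, -12) + z(E(2)))*(-94) = ((-5 + 4) - 2/9)*(-94) = (-1 - 2/9)*(-94) = -11/9*(-94) = 1034/9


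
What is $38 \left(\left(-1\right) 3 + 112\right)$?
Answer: $4142$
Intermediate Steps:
$38 \left(\left(-1\right) 3 + 112\right) = 38 \left(-3 + 112\right) = 38 \cdot 109 = 4142$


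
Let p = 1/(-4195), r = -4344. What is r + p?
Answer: -18223081/4195 ≈ -4344.0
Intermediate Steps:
p = -1/4195 ≈ -0.00023838
r + p = -4344 - 1/4195 = -18223081/4195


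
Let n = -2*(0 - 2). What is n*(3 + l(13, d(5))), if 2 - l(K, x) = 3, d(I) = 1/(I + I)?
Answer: 8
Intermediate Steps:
d(I) = 1/(2*I)
l(K, x) = -1 (l(K, x) = 2 - 1*3 = 2 - 3 = -1)
n = 4 (n = -2*(-2) = 4)
n*(3 + l(13, d(5))) = 4*(3 - 1) = 4*2 = 8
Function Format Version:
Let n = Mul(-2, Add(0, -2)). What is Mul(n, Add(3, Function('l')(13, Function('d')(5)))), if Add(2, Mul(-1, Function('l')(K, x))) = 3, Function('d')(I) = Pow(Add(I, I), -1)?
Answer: 8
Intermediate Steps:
Function('d')(I) = Mul(Rational(1, 2), Pow(I, -1)) (Function('d')(I) = Pow(Mul(2, I), -1) = Mul(Rational(1, 2), Pow(I, -1)))
Function('l')(K, x) = -1 (Function('l')(K, x) = Add(2, Mul(-1, 3)) = Add(2, -3) = -1)
n = 4 (n = Mul(-2, -2) = 4)
Mul(n, Add(3, Function('l')(13, Function('d')(5)))) = Mul(4, Add(3, -1)) = Mul(4, 2) = 8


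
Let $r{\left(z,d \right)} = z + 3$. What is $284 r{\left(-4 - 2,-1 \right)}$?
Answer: $-852$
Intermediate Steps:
$r{\left(z,d \right)} = 3 + z$
$284 r{\left(-4 - 2,-1 \right)} = 284 \left(3 - 6\right) = 284 \left(-3\right) = -852$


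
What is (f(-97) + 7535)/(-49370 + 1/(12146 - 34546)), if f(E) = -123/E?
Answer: -16374803200/107271136097 ≈ -0.15265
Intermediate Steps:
(f(-97) + 7535)/(-49370 + 1/(12146 - 34546)) = (-123/(-97) + 7535)/(-49370 + 1/(12146 - 34546)) = (-123*(-1/97) + 7535)/(-49370 + 1/(-22400)) = (123/97 + 7535)/(-49370 - 1/22400) = 731018/(97*(-1105888001/22400)) = (731018/97)*(-22400/1105888001) = -16374803200/107271136097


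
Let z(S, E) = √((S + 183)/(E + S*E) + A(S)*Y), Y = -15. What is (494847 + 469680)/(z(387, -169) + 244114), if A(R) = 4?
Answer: 7719612682141308/1953771674806301 - 37616553*I*√42409370/1953771674806301 ≈ 3.9511 - 0.00012538*I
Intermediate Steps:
z(S, E) = √(-60 + (183 + S)/(E + E*S)) (z(S, E) = √((S + 183)/(E + S*E) + 4*(-15)) = √((183 + S)/(E + E*S) - 60) = √(-60 + (183 + S)/(E + E*S)))
(494847 + 469680)/(z(387, -169) + 244114) = (494847 + 469680)/(√((183 + 387 - 60*(-169)*(1 + 387))/((-169)*(1 + 387))) + 244114) = 964527/(√(-1/169*(183 + 387 - 60*(-169)*388)/388) + 244114) = 964527/(√(-1/169*1/388*(183 + 387 + 3934320)) + 244114) = 964527/(√(-1/169*1/388*3934890) + 244114) = 964527/(√(-1967445/32786) + 244114) = 964527/(3*I*√42409370/2522 + 244114) = 964527/(244114 + 3*I*√42409370/2522)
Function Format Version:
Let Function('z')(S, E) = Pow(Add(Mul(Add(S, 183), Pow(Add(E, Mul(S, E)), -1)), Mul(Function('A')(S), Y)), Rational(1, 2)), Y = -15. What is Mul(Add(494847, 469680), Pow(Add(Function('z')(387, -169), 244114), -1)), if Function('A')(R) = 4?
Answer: Add(Rational(7719612682141308, 1953771674806301), Mul(Rational(-37616553, 1953771674806301), I, Pow(42409370, Rational(1, 2)))) ≈ Add(3.9511, Mul(-0.00012538, I))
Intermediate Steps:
Function('z')(S, E) = Pow(Add(-60, Mul(Pow(Add(E, Mul(E, S)), -1), Add(183, S))), Rational(1, 2)) (Function('z')(S, E) = Pow(Add(Mul(Add(S, 183), Pow(Add(E, Mul(S, E)), -1)), Mul(4, -15)), Rational(1, 2)) = Pow(Add(Mul(Add(183, S), Pow(Add(E, Mul(E, S)), -1)), -60), Rational(1, 2)) = Pow(Add(Mul(Pow(Add(E, Mul(E, S)), -1), Add(183, S)), -60), Rational(1, 2)) = Pow(Add(-60, Mul(Pow(Add(E, Mul(E, S)), -1), Add(183, S))), Rational(1, 2)))
Mul(Add(494847, 469680), Pow(Add(Function('z')(387, -169), 244114), -1)) = Mul(Add(494847, 469680), Pow(Add(Pow(Mul(Pow(-169, -1), Pow(Add(1, 387), -1), Add(183, 387, Mul(-60, -169, Add(1, 387)))), Rational(1, 2)), 244114), -1)) = Mul(964527, Pow(Add(Pow(Mul(Rational(-1, 169), Pow(388, -1), Add(183, 387, Mul(-60, -169, 388))), Rational(1, 2)), 244114), -1)) = Mul(964527, Pow(Add(Pow(Mul(Rational(-1, 169), Rational(1, 388), Add(183, 387, 3934320)), Rational(1, 2)), 244114), -1)) = Mul(964527, Pow(Add(Pow(Mul(Rational(-1, 169), Rational(1, 388), 3934890), Rational(1, 2)), 244114), -1)) = Mul(964527, Pow(Add(Pow(Rational(-1967445, 32786), Rational(1, 2)), 244114), -1)) = Mul(964527, Pow(Add(Mul(Rational(3, 2522), I, Pow(42409370, Rational(1, 2))), 244114), -1)) = Mul(964527, Pow(Add(244114, Mul(Rational(3, 2522), I, Pow(42409370, Rational(1, 2)))), -1))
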